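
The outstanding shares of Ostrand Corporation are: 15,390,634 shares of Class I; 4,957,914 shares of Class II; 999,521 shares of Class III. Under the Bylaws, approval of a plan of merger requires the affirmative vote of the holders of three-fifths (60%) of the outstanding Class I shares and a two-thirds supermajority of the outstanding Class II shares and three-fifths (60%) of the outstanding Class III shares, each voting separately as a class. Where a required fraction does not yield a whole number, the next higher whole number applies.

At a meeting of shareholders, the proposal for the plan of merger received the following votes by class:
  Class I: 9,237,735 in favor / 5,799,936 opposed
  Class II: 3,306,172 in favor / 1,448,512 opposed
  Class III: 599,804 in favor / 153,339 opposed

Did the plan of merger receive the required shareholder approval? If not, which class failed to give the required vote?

Class I: 3/5 of 15390634 = 9234380.40, rounded up to 9234381; 9,234,381 required, 9,237,735 in favor — approved.
Class II: 2/3 of 4957914 = 3305276; 3,305,276 required, 3,306,172 in favor — approved.
Class III: 3/5 of 999521 = 599712.60, rounded up to 599713; 599,713 required, 599,804 in favor — approved.

Approved — every class gave the required vote.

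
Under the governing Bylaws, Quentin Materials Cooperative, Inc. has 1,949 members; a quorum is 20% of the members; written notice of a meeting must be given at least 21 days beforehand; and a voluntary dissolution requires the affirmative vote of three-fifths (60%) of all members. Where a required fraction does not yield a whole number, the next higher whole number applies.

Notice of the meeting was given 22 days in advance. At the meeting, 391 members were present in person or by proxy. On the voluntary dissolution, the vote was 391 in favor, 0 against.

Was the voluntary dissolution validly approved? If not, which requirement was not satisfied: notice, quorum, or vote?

Invalid — vote requirement not satisfied.

Notice: 22 days given; 21 required. Satisfied.
Quorum: 20% of 1,949 = 389.80, rounded up to 390; 391 present. Satisfied.
Vote: requires three-fifths of all members (1,949); 3/5 of 1949 = 1169.40, rounded up to 1170, so 1,170 needed; 391 in favor. Not satisfied.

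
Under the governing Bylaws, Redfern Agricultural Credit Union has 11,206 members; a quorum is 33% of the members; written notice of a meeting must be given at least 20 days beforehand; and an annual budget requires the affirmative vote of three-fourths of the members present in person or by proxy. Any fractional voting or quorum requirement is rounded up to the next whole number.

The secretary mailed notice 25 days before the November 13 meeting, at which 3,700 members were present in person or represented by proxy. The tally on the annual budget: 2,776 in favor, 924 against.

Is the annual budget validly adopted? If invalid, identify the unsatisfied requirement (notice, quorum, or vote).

Valid — all requirements satisfied.

Notice: 25 days given; 20 required. Satisfied.
Quorum: 33% of 11,206 = 3,697.98, rounded up to 3,698; 3,700 present. Satisfied.
Vote: requires three-fourths of those present (3,700); 3/4 of 3700 = 2775, so 2,775 needed; 2,776 in favor. Satisfied.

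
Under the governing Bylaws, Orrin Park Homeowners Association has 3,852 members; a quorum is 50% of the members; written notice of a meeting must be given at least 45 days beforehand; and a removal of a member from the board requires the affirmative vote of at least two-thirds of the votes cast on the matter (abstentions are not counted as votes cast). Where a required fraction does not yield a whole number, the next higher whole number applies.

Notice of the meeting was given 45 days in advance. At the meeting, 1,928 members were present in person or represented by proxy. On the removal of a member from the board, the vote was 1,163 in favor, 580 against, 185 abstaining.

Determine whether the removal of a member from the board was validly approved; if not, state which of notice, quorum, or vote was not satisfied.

Notice: 45 days given; 45 required. Satisfied.
Quorum: 50% of 3,852 = 1,926; 1,928 present. Satisfied.
Vote: requires two-thirds of the votes cast (1,928 − 185 abstaining = 1,743); 2/3 of 1743 = 1162, so 1,162 needed; 1,163 in favor. Satisfied.

Valid — all requirements satisfied.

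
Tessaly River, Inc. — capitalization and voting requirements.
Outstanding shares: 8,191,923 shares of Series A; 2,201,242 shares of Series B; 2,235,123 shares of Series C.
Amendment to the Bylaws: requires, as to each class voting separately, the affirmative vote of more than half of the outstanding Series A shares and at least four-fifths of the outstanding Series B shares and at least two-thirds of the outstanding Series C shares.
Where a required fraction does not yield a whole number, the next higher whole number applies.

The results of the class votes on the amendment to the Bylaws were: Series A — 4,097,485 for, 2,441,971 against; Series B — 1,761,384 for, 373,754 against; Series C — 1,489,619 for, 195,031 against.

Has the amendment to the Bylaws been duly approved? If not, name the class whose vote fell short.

Not approved — the Series C shares did not give the required vote.

Series A: a majority of 8191923 is 4095962; 4,095,962 required, 4,097,485 in favor — approved.
Series B: 4/5 of 2201242 = 1760993.60, rounded up to 1760994; 1,760,994 required, 1,761,384 in favor — approved.
Series C: 2/3 of 2235123 = 1490082; 1,490,082 required, 1,489,619 in favor — not approved.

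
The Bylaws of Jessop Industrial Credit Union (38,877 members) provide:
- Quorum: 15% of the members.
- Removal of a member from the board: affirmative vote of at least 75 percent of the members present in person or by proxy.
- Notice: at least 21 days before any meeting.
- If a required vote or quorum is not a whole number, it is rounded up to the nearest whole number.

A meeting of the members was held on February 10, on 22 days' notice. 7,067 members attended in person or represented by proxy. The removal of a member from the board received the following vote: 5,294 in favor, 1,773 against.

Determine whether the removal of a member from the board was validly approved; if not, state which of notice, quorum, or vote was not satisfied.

Invalid — vote requirement not satisfied.

Notice: 22 days given; 21 required. Satisfied.
Quorum: 15% of 38,877 = 5,831.55, rounded up to 5,832; 7,067 present. Satisfied.
Vote: requires three-fourths of those present (7,067); 3/4 of 7067 = 5300.25, rounded up to 5301, so 5,301 needed; 5,294 in favor. Not satisfied.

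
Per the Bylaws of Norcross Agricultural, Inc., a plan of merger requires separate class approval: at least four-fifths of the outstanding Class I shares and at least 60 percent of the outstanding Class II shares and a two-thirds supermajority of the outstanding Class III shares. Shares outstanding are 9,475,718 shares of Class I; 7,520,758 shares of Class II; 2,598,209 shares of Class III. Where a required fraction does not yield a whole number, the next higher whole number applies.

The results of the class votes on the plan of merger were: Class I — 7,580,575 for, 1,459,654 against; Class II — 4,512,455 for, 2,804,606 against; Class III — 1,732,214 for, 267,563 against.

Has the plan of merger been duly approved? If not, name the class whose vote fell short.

Class I: 4/5 of 9475718 = 7580574.40, rounded up to 7580575; 7,580,575 required, 7,580,575 in favor — approved.
Class II: 3/5 of 7520758 = 4512454.80, rounded up to 4512455; 4,512,455 required, 4,512,455 in favor — approved.
Class III: 2/3 of 2598209 = 1732139.33, rounded up to 1732140; 1,732,140 required, 1,732,214 in favor — approved.

Approved — every class gave the required vote.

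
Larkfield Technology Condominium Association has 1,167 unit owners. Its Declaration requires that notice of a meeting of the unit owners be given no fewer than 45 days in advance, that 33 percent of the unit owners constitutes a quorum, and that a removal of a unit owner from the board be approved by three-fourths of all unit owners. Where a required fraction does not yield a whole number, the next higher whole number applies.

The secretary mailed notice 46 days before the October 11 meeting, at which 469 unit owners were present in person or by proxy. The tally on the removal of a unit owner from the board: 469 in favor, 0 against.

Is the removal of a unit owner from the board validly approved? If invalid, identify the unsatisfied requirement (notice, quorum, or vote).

Invalid — vote requirement not satisfied.

Notice: 46 days given; 45 required. Satisfied.
Quorum: 33% of 1,167 = 385.11, rounded up to 386; 469 present. Satisfied.
Vote: requires three-fourths of all unit owners (1,167); 3/4 of 1167 = 875.25, rounded up to 876, so 876 needed; 469 in favor. Not satisfied.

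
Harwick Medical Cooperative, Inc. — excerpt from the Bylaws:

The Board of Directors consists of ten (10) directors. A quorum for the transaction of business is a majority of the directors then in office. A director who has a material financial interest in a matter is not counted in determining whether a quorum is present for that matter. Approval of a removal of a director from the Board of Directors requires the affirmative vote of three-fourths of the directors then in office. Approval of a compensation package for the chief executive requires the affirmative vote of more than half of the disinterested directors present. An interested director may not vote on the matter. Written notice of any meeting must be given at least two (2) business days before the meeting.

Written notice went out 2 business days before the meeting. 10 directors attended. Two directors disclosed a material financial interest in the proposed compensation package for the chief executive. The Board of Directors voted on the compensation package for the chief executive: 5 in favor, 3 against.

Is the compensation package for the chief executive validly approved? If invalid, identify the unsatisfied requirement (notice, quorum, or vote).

Notice: 2 business days given; 2 required (2 ≥ 2). Satisfied.
Quorum: 10 present, but the 2 interested directors do not count, leaving 8. Quorum is 6. Satisfied.
Vote: the compensation package for the chief executive requires a majority of the disinterested directors present (10 − 2 = 8). A majority of 8 is 5, so 5 affirmative votes are needed; 5 voted in favor. Satisfied.

Valid — all requirements satisfied.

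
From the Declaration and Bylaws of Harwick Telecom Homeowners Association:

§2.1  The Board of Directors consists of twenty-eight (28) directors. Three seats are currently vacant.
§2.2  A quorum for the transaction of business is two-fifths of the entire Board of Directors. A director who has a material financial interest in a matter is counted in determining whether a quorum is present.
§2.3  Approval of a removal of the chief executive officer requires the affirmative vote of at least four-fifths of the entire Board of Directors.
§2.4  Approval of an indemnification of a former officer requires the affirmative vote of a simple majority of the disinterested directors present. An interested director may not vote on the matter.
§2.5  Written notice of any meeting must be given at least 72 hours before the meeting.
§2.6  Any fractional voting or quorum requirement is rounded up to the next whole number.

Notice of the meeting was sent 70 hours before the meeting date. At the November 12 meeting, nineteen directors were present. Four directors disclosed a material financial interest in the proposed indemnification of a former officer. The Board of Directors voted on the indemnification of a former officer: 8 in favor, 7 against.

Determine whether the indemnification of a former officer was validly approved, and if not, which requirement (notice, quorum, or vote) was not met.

Notice: 70 hours given; 72 required (70 < 72). Not satisfied.
Quorum: 19 present (interested directors count toward quorum); quorum is 12. Satisfied.
Vote: the indemnification of a former officer requires a majority of the disinterested directors present (19 − 4 = 15). A majority of 15 is 8, so 8 affirmative votes are needed; 8 voted in favor. Satisfied.

Invalid — notice requirement not satisfied.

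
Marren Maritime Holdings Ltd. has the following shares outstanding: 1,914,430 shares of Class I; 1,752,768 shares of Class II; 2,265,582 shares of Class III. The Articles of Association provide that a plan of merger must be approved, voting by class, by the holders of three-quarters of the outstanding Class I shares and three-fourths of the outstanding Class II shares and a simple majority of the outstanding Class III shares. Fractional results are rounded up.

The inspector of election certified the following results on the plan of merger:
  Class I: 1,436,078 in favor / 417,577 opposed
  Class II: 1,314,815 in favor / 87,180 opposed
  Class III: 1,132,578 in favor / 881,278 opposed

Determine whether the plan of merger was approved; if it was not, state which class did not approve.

Class I: 3/4 of 1914430 = 1435822.50, rounded up to 1435823; 1,435,823 required, 1,436,078 in favor — approved.
Class II: 3/4 of 1752768 = 1314576; 1,314,576 required, 1,314,815 in favor — approved.
Class III: a majority of 2265582 is 1132792; 1,132,792 required, 1,132,578 in favor — not approved.

Not approved — the Class III shares did not give the required vote.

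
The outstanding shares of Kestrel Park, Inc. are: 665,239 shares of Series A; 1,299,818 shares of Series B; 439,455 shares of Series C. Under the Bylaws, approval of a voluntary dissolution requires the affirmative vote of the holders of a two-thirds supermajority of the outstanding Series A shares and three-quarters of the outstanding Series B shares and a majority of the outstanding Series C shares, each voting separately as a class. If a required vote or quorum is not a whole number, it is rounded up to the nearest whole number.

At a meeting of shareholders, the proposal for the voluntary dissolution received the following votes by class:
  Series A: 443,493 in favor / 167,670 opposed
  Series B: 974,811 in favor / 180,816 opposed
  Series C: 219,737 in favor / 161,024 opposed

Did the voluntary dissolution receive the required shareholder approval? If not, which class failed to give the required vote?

Not approved — the Series B shares did not give the required vote.

Series A: 2/3 of 665239 = 443492.67, rounded up to 443493; 443,493 required, 443,493 in favor — approved.
Series B: 3/4 of 1299818 = 974863.50, rounded up to 974864; 974,864 required, 974,811 in favor — not approved.
Series C: a majority of 439455 is 219728; 219,728 required, 219,737 in favor — approved.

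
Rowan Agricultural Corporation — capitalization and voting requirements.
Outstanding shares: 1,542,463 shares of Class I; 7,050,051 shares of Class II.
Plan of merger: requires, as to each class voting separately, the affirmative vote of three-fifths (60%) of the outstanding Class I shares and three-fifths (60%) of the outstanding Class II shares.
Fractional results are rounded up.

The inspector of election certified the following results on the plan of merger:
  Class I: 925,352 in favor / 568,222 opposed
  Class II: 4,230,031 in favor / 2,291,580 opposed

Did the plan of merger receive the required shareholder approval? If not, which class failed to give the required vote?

Not approved — the Class I shares did not give the required vote.

Class I: 3/5 of 1542463 = 925477.80, rounded up to 925478; 925,478 required, 925,352 in favor — not approved.
Class II: 3/5 of 7050051 = 4230030.60, rounded up to 4230031; 4,230,031 required, 4,230,031 in favor — approved.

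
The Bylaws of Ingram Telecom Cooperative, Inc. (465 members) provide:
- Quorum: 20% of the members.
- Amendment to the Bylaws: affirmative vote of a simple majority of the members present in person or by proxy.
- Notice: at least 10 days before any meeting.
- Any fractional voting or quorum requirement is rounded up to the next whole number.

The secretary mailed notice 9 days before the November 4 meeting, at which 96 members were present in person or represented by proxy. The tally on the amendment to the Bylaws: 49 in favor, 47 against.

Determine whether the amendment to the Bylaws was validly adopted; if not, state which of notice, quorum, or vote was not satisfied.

Notice: 9 days given; 10 required. Not satisfied.
Quorum: 20% of 465 = 93; 96 present. Satisfied.
Vote: requires a majority of those present (96); a majority of 96 is 49, so 49 needed; 49 in favor. Satisfied.

Invalid — notice requirement not satisfied.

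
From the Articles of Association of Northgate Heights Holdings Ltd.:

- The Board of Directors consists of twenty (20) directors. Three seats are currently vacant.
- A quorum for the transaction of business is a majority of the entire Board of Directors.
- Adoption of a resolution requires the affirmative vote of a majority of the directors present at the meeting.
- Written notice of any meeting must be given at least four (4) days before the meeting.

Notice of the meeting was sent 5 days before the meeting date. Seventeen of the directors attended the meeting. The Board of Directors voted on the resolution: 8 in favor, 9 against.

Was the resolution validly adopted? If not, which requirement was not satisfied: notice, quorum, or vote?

Invalid — vote requirement not satisfied.

Notice: 5 days given; 4 required (5 ≥ 4). Satisfied.
Quorum: 17 present; quorum is 11. Satisfied.
Vote: the resolution requires a majority of the directors present (17). A majority of 17 is 9, so 9 affirmative votes are needed; 8 voted in favor. Not satisfied.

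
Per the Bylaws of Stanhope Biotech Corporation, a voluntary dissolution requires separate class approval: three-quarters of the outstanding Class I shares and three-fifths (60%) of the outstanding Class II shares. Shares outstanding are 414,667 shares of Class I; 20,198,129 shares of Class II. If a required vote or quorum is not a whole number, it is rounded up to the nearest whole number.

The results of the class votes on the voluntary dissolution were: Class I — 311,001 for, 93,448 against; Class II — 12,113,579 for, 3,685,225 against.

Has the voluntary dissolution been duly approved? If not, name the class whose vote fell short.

Not approved — the Class II shares did not give the required vote.

Class I: 3/4 of 414667 = 311000.25, rounded up to 311001; 311,001 required, 311,001 in favor — approved.
Class II: 3/5 of 20198129 = 12118877.40, rounded up to 12118878; 12,118,878 required, 12,113,579 in favor — not approved.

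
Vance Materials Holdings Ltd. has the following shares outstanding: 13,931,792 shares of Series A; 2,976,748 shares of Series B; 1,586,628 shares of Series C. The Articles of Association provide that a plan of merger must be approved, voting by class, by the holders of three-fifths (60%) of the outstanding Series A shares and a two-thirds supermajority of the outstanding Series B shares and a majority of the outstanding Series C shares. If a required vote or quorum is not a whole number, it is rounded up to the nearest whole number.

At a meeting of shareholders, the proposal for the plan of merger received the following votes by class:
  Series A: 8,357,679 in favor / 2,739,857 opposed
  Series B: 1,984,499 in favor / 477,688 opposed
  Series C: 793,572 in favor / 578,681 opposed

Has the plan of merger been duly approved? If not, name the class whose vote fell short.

Series A: 3/5 of 13931792 = 8359075.20, rounded up to 8359076; 8,359,076 required, 8,357,679 in favor — not approved.
Series B: 2/3 of 2976748 = 1984498.67, rounded up to 1984499; 1,984,499 required, 1,984,499 in favor — approved.
Series C: a majority of 1586628 is 793315; 793,315 required, 793,572 in favor — approved.

Not approved — the Series A shares did not give the required vote.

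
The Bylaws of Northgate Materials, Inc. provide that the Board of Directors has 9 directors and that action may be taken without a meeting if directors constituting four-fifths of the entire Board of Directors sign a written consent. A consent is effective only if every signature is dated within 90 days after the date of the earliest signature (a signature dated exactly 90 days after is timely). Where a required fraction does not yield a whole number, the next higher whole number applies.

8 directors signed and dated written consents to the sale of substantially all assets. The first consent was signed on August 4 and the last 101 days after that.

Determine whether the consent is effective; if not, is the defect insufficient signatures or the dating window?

Signatures required: four-fifths of 9 — 4/5 of 9 = 7.20, rounded up to 8, so 8 needed; 8 signed. Sufficient.
Dating window: the latest signature is 101 days after the earliest; the limit is 90 days. Outside the window.

Not effective — dating-window requirement not satisfied.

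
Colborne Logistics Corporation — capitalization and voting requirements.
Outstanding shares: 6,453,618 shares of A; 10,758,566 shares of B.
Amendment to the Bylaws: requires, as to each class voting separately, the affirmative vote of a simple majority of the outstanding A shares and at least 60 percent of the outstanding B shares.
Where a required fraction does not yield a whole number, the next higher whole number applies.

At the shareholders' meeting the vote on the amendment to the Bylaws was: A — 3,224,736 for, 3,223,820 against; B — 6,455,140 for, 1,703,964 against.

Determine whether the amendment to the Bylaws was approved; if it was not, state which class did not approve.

Not approved — the A shares did not give the required vote.

A: a majority of 6453618 is 3226810; 3,226,810 required, 3,224,736 in favor — not approved.
B: 3/5 of 10758566 = 6455139.60, rounded up to 6455140; 6,455,140 required, 6,455,140 in favor — approved.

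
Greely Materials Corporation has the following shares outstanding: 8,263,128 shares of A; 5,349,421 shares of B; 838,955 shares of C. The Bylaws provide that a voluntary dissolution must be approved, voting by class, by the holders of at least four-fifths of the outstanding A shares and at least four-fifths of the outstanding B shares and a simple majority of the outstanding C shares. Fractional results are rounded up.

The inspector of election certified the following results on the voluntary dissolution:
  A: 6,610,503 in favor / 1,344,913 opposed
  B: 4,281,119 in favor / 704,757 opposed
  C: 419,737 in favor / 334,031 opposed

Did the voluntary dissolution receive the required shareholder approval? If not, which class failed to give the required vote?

A: 4/5 of 8263128 = 6610502.40, rounded up to 6610503; 6,610,503 required, 6,610,503 in favor — approved.
B: 4/5 of 5349421 = 4279536.80, rounded up to 4279537; 4,279,537 required, 4,281,119 in favor — approved.
C: a majority of 838955 is 419478; 419,478 required, 419,737 in favor — approved.

Approved — every class gave the required vote.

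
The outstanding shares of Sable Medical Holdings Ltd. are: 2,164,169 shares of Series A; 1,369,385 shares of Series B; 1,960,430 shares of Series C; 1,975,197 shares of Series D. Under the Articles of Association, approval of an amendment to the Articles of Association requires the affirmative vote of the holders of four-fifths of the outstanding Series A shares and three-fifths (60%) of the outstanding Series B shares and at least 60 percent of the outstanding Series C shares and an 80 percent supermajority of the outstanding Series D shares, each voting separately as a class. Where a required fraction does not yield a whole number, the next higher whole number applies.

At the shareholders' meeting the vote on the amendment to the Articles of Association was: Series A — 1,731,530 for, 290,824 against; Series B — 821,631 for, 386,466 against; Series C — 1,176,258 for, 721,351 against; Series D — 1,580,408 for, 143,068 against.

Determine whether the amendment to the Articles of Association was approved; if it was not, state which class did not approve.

Approved — every class gave the required vote.

Series A: 4/5 of 2164169 = 1731335.20, rounded up to 1731336; 1,731,336 required, 1,731,530 in favor — approved.
Series B: 3/5 of 1369385 = 821631; 821,631 required, 821,631 in favor — approved.
Series C: 3/5 of 1960430 = 1176258; 1,176,258 required, 1,176,258 in favor — approved.
Series D: 4/5 of 1975197 = 1580157.60, rounded up to 1580158; 1,580,158 required, 1,580,408 in favor — approved.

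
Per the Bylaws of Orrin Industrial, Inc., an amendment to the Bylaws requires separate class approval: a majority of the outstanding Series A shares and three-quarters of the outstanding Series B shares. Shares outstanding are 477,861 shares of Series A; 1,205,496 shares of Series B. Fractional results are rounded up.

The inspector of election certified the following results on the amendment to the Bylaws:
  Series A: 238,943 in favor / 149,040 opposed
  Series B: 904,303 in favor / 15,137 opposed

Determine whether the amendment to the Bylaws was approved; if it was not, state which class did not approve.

Series A: a majority of 477861 is 238931; 238,931 required, 238,943 in favor — approved.
Series B: 3/4 of 1205496 = 904122; 904,122 required, 904,303 in favor — approved.

Approved — every class gave the required vote.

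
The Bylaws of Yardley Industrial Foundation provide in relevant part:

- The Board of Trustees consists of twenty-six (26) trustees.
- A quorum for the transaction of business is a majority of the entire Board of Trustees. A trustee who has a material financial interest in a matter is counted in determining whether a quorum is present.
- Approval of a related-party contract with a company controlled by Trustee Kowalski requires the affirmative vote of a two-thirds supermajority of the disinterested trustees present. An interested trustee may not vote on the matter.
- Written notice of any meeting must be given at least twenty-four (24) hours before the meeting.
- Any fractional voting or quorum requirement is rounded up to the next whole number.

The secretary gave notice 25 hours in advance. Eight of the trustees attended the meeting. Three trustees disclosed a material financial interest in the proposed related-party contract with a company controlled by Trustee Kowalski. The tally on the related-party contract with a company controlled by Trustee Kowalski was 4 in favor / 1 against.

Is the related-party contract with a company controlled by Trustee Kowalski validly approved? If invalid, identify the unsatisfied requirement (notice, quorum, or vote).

Notice: 25 hours given; 24 required (25 ≥ 24). Satisfied.
Quorum: 8 present (interested trustees count toward quorum); quorum is 14. Not satisfied.
Vote: the related-party contract with a company controlled by Trustee Kowalski requires two-thirds of the disinterested trustees present (8 − 3 = 5). 2/3 of 5 = 3.33, rounded up to 4, so 4 affirmative votes are needed; 4 voted in favor. Satisfied. (Moot — without a quorum no business can be validly transacted.)

Invalid — quorum requirement not satisfied.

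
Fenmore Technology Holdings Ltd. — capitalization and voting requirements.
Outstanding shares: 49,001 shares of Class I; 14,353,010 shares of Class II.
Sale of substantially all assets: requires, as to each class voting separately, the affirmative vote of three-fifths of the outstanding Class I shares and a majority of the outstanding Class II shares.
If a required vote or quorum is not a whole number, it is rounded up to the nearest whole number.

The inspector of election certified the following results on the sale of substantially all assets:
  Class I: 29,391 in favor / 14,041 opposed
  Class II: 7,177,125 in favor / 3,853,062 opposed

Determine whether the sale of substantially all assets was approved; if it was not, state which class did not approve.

Not approved — the Class I shares did not give the required vote.

Class I: 3/5 of 49001 = 29400.60, rounded up to 29401; 29,401 required, 29,391 in favor — not approved.
Class II: a majority of 14353010 is 7176506; 7,176,506 required, 7,177,125 in favor — approved.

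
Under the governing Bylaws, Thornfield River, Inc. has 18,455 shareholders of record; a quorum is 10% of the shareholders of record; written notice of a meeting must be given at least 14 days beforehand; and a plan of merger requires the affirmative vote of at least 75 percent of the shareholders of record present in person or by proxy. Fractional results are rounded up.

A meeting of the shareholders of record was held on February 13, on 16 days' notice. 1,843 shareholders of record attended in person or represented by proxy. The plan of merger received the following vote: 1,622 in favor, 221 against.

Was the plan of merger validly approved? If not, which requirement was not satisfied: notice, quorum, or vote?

Notice: 16 days given; 14 required. Satisfied.
Quorum: 10% of 18,455 = 1,845.50, rounded up to 1,846; 1,843 present. Not satisfied.
Vote: requires three-fourths of those present (1,843); 3/4 of 1843 = 1382.25, rounded up to 1383, so 1,383 needed; 1,622 in favor. Satisfied.

Invalid — quorum requirement not satisfied.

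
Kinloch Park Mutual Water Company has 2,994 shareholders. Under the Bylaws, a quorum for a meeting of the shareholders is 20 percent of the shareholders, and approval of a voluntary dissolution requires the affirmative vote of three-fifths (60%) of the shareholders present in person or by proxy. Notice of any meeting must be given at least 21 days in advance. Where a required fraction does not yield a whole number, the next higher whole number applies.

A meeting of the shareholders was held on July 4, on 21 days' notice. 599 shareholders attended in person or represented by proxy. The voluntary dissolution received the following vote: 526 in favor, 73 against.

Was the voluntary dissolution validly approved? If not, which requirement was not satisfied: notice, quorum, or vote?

Notice: 21 days given; 21 required. Satisfied.
Quorum: 20% of 2,994 = 598.80, rounded up to 599; 599 present. Satisfied.
Vote: requires three-fifths of those present (599); 3/5 of 599 = 359.40, rounded up to 360, so 360 needed; 526 in favor. Satisfied.

Valid — all requirements satisfied.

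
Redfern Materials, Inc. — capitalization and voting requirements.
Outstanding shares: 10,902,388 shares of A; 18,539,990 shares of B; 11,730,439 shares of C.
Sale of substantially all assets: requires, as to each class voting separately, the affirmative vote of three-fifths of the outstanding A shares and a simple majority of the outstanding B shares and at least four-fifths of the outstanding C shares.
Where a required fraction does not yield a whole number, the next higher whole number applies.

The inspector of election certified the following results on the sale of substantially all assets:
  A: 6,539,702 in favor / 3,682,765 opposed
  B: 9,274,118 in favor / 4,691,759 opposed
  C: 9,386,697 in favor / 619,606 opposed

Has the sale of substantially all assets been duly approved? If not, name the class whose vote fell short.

Not approved — the A shares did not give the required vote.

A: 3/5 of 10902388 = 6541432.80, rounded up to 6541433; 6,541,433 required, 6,539,702 in favor — not approved.
B: a majority of 18539990 is 9269996; 9,269,996 required, 9,274,118 in favor — approved.
C: 4/5 of 11730439 = 9384351.20, rounded up to 9384352; 9,384,352 required, 9,386,697 in favor — approved.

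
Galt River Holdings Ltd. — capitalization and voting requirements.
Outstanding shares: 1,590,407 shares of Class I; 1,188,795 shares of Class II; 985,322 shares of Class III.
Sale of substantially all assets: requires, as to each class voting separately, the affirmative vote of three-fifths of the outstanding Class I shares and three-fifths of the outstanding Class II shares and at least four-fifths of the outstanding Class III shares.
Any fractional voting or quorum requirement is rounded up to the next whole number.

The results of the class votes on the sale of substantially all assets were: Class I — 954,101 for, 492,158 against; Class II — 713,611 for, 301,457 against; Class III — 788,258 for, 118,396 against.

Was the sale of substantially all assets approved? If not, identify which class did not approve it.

Not approved — the Class I shares did not give the required vote.

Class I: 3/5 of 1590407 = 954244.20, rounded up to 954245; 954,245 required, 954,101 in favor — not approved.
Class II: 3/5 of 1188795 = 713277; 713,277 required, 713,611 in favor — approved.
Class III: 4/5 of 985322 = 788257.60, rounded up to 788258; 788,258 required, 788,258 in favor — approved.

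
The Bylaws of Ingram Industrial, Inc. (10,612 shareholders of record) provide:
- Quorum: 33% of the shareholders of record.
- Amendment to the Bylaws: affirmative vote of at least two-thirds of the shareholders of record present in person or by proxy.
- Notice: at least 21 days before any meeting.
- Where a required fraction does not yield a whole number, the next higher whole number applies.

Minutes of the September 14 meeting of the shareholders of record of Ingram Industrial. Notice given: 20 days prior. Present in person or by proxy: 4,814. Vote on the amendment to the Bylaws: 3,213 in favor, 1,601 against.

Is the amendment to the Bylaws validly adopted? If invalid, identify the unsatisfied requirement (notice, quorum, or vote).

Notice: 20 days given; 21 required. Not satisfied.
Quorum: 33% of 10,612 = 3,501.96, rounded up to 3,502; 4,814 present. Satisfied.
Vote: requires two-thirds of those present (4,814); 2/3 of 4814 = 3209.33, rounded up to 3210, so 3,210 needed; 3,213 in favor. Satisfied.

Invalid — notice requirement not satisfied.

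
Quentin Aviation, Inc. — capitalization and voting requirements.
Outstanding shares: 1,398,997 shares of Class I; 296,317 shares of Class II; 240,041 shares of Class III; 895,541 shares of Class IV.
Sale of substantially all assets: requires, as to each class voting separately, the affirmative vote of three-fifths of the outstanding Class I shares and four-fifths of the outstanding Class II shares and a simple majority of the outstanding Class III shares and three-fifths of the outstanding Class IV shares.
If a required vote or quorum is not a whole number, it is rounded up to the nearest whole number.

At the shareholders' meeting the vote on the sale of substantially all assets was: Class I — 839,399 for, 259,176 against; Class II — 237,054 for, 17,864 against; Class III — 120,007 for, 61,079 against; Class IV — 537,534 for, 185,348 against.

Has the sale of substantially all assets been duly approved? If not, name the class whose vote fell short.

Class I: 3/5 of 1398997 = 839398.20, rounded up to 839399; 839,399 required, 839,399 in favor — approved.
Class II: 4/5 of 296317 = 237053.60, rounded up to 237054; 237,054 required, 237,054 in favor — approved.
Class III: a majority of 240041 is 120021; 120,021 required, 120,007 in favor — not approved.
Class IV: 3/5 of 895541 = 537324.60, rounded up to 537325; 537,325 required, 537,534 in favor — approved.

Not approved — the Class III shares did not give the required vote.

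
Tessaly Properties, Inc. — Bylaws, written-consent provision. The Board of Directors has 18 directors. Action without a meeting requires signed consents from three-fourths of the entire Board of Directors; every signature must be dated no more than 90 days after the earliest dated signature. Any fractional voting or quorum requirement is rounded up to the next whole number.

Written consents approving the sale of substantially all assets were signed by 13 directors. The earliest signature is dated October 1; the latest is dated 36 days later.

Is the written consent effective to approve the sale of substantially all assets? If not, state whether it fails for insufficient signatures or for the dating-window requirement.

Signatures required: three-fourths of 18 — 3/4 of 18 = 13.50, rounded up to 14, so 14 needed; 13 signed. Insufficient.
Dating window: the latest signature is 36 days after the earliest; the limit is 90 days. Within the window.

Not effective — insufficient signatures.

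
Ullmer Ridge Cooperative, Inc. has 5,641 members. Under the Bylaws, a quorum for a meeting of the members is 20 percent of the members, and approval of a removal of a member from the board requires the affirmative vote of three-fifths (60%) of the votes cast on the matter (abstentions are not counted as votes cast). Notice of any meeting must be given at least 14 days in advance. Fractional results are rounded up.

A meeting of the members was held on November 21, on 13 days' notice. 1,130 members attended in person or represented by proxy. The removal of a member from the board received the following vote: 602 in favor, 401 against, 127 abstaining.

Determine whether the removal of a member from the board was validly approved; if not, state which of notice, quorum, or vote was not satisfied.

Invalid — notice requirement not satisfied.

Notice: 13 days given; 14 required. Not satisfied.
Quorum: 20% of 5,641 = 1,128.20, rounded up to 1,129; 1,130 present. Satisfied.
Vote: requires three-fifths of the votes cast (1,130 − 127 abstaining = 1,003); 3/5 of 1003 = 601.80, rounded up to 602, so 602 needed; 602 in favor. Satisfied.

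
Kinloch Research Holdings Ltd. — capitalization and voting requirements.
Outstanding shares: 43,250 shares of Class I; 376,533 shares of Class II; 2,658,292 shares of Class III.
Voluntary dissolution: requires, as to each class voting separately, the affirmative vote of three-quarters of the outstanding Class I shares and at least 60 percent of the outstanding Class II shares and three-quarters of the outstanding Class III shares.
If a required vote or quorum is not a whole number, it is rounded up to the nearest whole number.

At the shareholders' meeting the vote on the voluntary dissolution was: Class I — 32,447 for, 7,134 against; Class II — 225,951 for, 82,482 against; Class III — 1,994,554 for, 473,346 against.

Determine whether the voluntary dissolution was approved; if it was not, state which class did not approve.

Approved — every class gave the required vote.

Class I: 3/4 of 43250 = 32437.50, rounded up to 32438; 32,438 required, 32,447 in favor — approved.
Class II: 3/5 of 376533 = 225919.80, rounded up to 225920; 225,920 required, 225,951 in favor — approved.
Class III: 3/4 of 2658292 = 1993719; 1,993,719 required, 1,994,554 in favor — approved.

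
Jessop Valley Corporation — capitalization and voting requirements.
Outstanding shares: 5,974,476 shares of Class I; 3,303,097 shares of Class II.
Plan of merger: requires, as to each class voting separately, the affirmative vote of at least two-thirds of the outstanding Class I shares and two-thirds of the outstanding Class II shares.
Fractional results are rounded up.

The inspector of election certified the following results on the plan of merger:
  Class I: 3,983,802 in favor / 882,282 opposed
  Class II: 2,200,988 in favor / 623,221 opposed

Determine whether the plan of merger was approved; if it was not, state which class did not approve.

Class I: 2/3 of 5974476 = 3982984; 3,982,984 required, 3,983,802 in favor — approved.
Class II: 2/3 of 3303097 = 2202064.67, rounded up to 2202065; 2,202,065 required, 2,200,988 in favor — not approved.

Not approved — the Class II shares did not give the required vote.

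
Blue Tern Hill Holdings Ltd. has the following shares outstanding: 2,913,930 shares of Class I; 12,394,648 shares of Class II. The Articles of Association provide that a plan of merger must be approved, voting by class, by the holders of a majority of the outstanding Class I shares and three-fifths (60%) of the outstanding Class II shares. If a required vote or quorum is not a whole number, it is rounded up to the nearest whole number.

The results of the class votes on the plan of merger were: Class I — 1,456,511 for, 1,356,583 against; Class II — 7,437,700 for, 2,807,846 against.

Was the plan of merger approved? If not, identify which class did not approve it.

Class I: a majority of 2913930 is 1456966; 1,456,966 required, 1,456,511 in favor — not approved.
Class II: 3/5 of 12394648 = 7436788.80, rounded up to 7436789; 7,436,789 required, 7,437,700 in favor — approved.

Not approved — the Class I shares did not give the required vote.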